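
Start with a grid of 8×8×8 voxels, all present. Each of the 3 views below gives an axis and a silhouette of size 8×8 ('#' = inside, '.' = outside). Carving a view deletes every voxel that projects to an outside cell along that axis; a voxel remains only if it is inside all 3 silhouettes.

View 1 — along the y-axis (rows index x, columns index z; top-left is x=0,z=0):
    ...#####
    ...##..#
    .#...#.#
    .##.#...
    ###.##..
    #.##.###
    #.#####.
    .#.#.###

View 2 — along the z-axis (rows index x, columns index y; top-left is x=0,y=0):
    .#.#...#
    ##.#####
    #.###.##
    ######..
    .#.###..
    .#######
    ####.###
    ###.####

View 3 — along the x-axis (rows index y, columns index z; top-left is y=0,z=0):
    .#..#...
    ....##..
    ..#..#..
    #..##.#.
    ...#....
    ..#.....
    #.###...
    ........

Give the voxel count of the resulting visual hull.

full grid |V| = 512
V1 y: intersect with XZ mask (36 set) -- 288 left
V2 z: intersect with XY mask (47 set) -- 211 left
V3 x: intersect with YZ mask (16 set) -- 55 left

55 voxels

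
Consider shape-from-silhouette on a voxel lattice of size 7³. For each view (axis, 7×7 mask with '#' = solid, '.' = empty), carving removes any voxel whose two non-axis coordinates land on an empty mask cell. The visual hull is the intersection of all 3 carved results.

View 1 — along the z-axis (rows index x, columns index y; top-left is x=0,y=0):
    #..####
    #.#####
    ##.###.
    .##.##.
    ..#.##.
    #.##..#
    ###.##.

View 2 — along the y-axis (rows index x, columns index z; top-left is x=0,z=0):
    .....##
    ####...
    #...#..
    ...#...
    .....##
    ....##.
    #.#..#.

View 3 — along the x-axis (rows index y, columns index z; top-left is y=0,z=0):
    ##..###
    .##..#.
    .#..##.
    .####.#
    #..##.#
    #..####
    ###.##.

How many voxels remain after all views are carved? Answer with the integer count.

48 voxels

full grid |V| = 343
after view 1 [z-axis, 32 of 49 cells solid] → remaining = 224
after view 2 [y-axis, 16 of 49 cells solid] → remaining = 77
after view 3 [x-axis, 30 of 49 cells solid] → remaining = 48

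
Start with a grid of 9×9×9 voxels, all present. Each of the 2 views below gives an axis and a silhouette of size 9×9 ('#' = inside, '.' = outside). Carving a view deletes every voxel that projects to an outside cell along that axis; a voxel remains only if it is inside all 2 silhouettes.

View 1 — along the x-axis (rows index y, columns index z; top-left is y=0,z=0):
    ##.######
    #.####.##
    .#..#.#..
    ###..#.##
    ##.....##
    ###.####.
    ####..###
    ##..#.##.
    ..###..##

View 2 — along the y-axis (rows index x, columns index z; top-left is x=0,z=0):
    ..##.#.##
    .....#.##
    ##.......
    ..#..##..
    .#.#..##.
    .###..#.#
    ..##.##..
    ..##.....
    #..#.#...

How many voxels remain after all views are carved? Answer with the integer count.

full grid |V| = 729
[1] x-view keeps 52 columns → grid now 468
[2] y-view keeps 31 columns → grid now 166

166 voxels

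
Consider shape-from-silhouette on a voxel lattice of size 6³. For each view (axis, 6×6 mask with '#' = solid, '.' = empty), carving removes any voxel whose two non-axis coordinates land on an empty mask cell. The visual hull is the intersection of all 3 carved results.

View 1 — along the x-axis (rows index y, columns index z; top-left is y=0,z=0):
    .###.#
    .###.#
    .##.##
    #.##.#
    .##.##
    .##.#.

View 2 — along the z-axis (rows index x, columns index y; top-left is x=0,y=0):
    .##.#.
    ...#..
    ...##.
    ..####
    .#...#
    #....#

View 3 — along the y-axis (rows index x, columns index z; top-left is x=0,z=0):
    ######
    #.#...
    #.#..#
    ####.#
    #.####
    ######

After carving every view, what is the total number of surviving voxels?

start: 6×6×6 = 216 voxels
V1 x: intersect with YZ mask (23 set) -- 138 left
V2 z: intersect with XY mask (14 set) -- 53 left
V3 y: intersect with XZ mask (27 set) -- 43 left

|visual hull| = 43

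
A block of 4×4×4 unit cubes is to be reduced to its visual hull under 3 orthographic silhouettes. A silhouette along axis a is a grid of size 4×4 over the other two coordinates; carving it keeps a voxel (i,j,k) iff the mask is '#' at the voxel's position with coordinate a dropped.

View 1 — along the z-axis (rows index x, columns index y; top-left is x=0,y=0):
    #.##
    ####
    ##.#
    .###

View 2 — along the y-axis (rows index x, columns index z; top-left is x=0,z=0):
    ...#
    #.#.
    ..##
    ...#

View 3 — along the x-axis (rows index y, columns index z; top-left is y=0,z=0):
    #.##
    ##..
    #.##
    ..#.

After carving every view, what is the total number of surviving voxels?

12 voxels

before carving: 64 voxels (4×4×4)
[1] z-view keeps 13 columns → grid now 52
[2] y-view keeps 6 columns → grid now 20
[3] x-view keeps 9 columns → grid now 12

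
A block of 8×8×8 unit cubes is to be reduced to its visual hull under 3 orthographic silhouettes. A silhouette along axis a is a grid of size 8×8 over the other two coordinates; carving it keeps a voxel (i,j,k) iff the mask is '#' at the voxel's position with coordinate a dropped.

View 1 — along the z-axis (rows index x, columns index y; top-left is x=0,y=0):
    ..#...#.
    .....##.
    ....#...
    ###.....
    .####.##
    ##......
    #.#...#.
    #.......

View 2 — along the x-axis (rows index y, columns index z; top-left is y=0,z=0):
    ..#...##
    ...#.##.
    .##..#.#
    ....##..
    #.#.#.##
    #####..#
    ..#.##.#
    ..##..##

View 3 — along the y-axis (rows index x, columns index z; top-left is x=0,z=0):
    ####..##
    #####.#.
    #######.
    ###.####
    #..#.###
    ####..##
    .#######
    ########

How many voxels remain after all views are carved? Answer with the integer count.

full grid |V| = 512
V1 z: intersect with XY mask (20 set) -- 160 left
V2 x: intersect with YZ mask (31 set) -- 75 left
V3 y: intersect with XZ mask (52 set) -- 58 left

|visual hull| = 58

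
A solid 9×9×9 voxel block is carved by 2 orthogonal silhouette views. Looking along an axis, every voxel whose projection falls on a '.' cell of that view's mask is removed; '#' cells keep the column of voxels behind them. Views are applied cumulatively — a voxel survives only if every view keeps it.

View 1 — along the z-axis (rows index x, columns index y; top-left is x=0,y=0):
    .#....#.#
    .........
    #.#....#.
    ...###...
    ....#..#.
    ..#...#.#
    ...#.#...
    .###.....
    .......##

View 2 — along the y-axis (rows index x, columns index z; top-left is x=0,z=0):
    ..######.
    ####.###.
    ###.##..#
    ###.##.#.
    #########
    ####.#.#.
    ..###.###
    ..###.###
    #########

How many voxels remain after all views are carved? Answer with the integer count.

138 voxels

start: 9×9×9 = 729 voxels
V1 z: intersect with XY mask (21 set) -- 189 left
V2 y: intersect with XZ mask (61 set) -- 138 left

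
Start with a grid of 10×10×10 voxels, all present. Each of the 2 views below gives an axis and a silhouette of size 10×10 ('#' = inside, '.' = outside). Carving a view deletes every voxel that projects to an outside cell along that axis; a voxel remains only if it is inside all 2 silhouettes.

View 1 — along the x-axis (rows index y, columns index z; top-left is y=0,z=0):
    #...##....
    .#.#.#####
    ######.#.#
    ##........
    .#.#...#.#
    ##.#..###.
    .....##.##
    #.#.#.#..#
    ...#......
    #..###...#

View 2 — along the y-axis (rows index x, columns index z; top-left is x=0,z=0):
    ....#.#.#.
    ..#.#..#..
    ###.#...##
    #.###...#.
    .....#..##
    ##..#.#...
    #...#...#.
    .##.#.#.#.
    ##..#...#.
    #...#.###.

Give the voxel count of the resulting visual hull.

start: 10×10×10 = 1000 voxels
after view 1 [x-axis, 45 of 100 cells solid] → remaining = 450
after view 2 [y-axis, 41 of 100 cells solid] → remaining = 171

|visual hull| = 171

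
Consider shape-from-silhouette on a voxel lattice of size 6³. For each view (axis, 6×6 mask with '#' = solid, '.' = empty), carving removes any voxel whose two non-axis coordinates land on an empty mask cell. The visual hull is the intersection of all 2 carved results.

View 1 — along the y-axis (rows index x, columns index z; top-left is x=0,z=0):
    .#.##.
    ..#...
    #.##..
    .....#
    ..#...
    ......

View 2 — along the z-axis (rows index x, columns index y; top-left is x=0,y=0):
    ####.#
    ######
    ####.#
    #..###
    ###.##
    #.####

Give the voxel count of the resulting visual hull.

start: 6×6×6 = 216 voxels
after view 1 [y-axis, 9 of 36 cells solid] → remaining = 54
after view 2 [z-axis, 30 of 36 cells solid] → remaining = 45

voxel count = 45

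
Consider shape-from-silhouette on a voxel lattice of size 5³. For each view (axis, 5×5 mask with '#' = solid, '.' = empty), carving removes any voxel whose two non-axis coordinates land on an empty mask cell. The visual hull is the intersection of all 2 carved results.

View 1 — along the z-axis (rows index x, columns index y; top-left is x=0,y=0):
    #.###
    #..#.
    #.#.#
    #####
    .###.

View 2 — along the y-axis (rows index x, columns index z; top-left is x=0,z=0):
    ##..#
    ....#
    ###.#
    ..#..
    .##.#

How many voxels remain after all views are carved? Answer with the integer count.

initial block: 5^3 = 125
step 1: project along z, AND mask (17/25) → |grid| = 85
step 2: project along y, AND mask (12/25) → |grid| = 40

voxel count = 40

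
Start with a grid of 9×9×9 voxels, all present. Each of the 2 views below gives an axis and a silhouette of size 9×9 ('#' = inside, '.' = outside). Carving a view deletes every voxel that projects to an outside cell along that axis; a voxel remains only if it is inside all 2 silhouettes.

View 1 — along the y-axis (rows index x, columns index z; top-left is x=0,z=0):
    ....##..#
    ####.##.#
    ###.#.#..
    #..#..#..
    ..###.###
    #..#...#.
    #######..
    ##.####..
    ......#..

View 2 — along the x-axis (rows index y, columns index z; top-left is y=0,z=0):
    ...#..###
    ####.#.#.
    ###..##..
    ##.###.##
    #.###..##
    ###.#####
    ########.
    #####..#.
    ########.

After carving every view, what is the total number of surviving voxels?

before carving: 729 voxels (9×9×9)
[1] y-view keeps 41 columns → grid now 369
[2] x-view keeps 58 columns → grid now 263

voxel count = 263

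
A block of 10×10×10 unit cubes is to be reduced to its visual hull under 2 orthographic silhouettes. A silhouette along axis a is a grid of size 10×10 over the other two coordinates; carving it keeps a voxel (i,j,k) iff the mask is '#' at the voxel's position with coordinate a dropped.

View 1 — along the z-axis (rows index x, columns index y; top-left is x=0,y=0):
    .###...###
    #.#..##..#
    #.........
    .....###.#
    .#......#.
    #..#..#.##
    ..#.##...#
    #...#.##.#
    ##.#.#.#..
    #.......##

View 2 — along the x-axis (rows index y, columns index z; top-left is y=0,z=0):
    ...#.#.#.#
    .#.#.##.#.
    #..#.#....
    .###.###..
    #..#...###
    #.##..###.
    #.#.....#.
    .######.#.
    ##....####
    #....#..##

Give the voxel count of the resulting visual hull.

full grid |V| = 1000
carve view 1 (along z, XY-mask fill 40/100): 400 voxels remain
carve view 2 (along x, YZ-mask fill 49/100): 192 voxels remain

voxel count = 192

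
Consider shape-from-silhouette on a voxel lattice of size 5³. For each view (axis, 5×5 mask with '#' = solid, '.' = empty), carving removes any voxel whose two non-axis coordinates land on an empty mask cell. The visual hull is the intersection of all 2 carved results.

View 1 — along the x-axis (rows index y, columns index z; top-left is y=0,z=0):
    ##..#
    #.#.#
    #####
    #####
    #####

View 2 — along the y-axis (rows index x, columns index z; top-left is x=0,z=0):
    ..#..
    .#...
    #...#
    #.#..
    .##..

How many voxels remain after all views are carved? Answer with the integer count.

full grid |V| = 125
step 1: project along x, AND mask (21/25) → |grid| = 105
step 2: project along y, AND mask (8/25) → |grid| = 35

|visual hull| = 35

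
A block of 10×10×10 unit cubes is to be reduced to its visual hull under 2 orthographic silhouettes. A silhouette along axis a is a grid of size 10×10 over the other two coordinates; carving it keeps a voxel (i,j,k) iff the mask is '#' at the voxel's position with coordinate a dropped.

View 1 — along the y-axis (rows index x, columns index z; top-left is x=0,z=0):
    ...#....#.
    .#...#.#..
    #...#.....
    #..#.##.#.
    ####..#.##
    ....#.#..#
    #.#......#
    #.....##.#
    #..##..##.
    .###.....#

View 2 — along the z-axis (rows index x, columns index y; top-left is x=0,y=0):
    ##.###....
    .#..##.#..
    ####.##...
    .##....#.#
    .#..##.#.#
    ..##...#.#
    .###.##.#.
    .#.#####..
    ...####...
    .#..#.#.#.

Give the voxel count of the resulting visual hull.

full grid |V| = 1000
V1 y: intersect with XZ mask (38 set) -- 380 left
V2 z: intersect with XY mask (48 set) -- 179 left

179 voxels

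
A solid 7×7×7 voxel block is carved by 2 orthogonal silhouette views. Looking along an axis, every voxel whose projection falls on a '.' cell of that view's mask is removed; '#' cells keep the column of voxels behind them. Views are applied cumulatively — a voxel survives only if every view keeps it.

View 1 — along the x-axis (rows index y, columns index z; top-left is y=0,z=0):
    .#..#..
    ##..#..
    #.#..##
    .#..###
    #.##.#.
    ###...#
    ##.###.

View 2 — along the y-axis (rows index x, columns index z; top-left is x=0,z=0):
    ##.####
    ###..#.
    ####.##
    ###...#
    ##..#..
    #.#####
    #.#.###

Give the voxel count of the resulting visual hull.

|visual hull| = 132

initial block: 7^3 = 343
after view 1 [x-axis, 26 of 49 cells solid] → remaining = 182
after view 2 [y-axis, 34 of 49 cells solid] → remaining = 132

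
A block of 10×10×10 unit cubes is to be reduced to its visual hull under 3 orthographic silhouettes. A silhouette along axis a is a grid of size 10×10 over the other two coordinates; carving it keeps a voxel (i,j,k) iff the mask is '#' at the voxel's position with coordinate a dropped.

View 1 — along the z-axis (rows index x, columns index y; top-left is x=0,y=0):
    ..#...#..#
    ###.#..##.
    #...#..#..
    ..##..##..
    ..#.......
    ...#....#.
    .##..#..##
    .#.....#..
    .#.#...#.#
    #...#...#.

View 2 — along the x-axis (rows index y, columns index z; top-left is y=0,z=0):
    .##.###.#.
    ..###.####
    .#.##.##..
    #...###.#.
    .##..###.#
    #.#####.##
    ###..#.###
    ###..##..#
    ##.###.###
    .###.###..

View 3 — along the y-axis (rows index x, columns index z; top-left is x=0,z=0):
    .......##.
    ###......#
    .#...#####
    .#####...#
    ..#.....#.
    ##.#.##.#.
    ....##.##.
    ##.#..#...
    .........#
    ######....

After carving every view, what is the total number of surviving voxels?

full grid |V| = 1000
  1. axis=2 (XY plane), |mask|=33  ⇒  voxels=330
  2. axis=0 (YZ plane), |mask|=64  ⇒  voxels=206
  3. axis=1 (XZ plane), |mask|=41  ⇒  voxels=87

87 voxels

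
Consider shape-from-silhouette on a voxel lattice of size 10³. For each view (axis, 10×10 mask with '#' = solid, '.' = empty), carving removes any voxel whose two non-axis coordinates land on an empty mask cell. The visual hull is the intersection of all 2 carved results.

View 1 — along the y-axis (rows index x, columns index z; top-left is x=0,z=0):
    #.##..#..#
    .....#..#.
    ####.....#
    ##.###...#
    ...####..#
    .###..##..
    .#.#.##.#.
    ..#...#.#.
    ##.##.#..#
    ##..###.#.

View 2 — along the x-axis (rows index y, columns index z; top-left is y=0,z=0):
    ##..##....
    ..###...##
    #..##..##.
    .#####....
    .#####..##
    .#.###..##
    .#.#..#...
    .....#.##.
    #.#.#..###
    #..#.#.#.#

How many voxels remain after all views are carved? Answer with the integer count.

remaining voxels: 233

before carving: 1000 voxels (10×10×10)
after view 1 [y-axis, 48 of 100 cells solid] → remaining = 480
after view 2 [x-axis, 49 of 100 cells solid] → remaining = 233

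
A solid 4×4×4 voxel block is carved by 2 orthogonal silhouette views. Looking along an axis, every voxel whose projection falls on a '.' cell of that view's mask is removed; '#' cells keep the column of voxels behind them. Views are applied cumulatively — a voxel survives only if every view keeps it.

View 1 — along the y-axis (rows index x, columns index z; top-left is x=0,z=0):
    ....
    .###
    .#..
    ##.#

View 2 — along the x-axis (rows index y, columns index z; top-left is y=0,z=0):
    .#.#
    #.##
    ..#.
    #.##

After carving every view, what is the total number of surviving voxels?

initial block: 4^3 = 64
  1. axis=1 (XZ plane), |mask|=7  ⇒  voxels=28
  2. axis=0 (YZ plane), |mask|=9  ⇒  voxels=14

voxel count = 14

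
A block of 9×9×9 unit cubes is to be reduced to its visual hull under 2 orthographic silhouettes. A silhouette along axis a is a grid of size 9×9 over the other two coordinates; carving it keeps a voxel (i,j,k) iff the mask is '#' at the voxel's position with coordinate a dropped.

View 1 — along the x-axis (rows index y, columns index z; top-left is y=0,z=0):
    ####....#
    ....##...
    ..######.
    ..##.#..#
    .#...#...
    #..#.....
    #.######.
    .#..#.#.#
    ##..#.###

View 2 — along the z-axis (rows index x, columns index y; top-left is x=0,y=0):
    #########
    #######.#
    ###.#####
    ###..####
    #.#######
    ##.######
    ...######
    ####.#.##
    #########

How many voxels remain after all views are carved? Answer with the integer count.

start: 9×9×9 = 729 voxels
  1. axis=0 (YZ plane), |mask|=38  ⇒  voxels=342
  2. axis=2 (XY plane), |mask|=70  ⇒  voxels=298

remaining voxels: 298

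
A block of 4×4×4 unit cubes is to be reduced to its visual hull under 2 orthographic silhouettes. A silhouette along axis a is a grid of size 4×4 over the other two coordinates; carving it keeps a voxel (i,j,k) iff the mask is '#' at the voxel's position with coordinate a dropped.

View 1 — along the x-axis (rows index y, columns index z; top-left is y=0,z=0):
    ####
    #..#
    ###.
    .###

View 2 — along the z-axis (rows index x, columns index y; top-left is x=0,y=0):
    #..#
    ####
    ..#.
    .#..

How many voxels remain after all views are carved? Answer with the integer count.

remaining voxels: 24

initial block: 4^3 = 64
after view 1 [x-axis, 12 of 16 cells solid] → remaining = 48
after view 2 [z-axis, 8 of 16 cells solid] → remaining = 24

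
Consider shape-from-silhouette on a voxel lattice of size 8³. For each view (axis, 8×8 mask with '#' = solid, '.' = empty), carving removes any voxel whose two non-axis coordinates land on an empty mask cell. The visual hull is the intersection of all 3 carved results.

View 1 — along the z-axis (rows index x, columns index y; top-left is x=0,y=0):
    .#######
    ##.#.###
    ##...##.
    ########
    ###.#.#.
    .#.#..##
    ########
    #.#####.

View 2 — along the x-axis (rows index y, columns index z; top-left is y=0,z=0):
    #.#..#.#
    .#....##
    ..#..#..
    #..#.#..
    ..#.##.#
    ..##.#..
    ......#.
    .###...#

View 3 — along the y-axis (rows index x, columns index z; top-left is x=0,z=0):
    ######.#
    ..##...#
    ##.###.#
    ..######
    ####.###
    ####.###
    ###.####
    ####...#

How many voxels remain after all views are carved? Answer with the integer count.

109 voxels

initial block: 8^3 = 512
  1. axis=2 (XY plane), |mask|=48  ⇒  voxels=384
  2. axis=0 (YZ plane), |mask|=24  ⇒  voxels=139
  3. axis=1 (XZ plane), |mask|=48  ⇒  voxels=109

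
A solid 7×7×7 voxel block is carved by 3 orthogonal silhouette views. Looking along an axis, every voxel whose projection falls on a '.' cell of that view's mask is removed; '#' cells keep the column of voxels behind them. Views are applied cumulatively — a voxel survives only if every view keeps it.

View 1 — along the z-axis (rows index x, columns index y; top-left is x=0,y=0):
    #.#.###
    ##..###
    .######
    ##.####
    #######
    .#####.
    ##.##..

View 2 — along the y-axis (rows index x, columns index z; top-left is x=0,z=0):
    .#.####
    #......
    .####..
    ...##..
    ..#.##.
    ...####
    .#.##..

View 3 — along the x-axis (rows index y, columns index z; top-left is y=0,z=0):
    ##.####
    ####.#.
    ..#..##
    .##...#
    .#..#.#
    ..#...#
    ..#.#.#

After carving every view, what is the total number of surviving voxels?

voxel count = 58

initial block: 7^3 = 343
V1 z: intersect with XY mask (38 set) -- 266 left
V2 y: intersect with XZ mask (22 set) -- 119 left
V3 x: intersect with YZ mask (25 set) -- 58 left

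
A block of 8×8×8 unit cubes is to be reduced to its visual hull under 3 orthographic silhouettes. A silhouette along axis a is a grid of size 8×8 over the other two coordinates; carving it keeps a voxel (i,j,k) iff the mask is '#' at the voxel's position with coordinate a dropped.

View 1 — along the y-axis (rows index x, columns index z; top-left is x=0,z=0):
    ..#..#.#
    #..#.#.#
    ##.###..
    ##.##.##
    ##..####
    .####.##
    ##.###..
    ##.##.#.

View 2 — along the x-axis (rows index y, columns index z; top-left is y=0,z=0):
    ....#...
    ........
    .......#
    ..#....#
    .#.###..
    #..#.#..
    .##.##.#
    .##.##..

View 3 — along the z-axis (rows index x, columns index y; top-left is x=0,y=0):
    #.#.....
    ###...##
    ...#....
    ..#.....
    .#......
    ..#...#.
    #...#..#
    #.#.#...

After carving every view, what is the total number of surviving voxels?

voxel count = 23

start: 8×8×8 = 512 voxels
  1. axis=1 (XZ plane), |mask|=40  ⇒  voxels=320
  2. axis=0 (YZ plane), |mask|=20  ⇒  voxels=101
  3. axis=2 (XY plane), |mask|=18  ⇒  voxels=23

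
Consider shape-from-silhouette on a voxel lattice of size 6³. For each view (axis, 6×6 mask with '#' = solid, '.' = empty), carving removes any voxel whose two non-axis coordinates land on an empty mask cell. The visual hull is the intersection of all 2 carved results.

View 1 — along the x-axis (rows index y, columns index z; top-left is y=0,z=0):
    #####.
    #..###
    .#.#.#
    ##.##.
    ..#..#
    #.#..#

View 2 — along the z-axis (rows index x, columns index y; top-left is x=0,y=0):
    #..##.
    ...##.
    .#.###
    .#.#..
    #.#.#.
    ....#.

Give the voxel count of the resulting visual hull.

before carving: 216 voxels (6×6×6)
  1. axis=0 (YZ plane), |mask|=21  ⇒  voxels=126
  2. axis=2 (XY plane), |mask|=15  ⇒  voxels=50

remaining voxels: 50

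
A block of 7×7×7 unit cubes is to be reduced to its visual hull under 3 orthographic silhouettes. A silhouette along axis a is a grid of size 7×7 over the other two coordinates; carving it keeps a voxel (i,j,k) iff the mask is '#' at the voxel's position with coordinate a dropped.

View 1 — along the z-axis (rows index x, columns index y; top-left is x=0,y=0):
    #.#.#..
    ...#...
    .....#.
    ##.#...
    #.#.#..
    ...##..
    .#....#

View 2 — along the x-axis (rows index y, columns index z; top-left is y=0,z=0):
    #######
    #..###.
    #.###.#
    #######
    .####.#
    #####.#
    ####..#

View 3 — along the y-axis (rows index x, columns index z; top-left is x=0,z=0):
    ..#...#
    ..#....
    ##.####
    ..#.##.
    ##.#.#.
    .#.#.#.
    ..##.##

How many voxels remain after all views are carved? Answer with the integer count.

remaining voxels: 38

start: 7×7×7 = 343 voxels
after view 1 [z-axis, 15 of 49 cells solid] → remaining = 105
after view 2 [x-axis, 39 of 49 cells solid] → remaining = 86
after view 3 [y-axis, 23 of 49 cells solid] → remaining = 38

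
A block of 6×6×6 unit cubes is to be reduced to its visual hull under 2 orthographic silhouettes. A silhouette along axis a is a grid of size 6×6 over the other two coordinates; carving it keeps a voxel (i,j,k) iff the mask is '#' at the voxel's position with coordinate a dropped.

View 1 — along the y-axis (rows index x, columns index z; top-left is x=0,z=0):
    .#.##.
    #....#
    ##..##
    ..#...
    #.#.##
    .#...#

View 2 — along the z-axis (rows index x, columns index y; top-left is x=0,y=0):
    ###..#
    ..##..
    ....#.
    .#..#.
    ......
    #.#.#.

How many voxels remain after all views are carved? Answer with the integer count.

28 voxels

start: 6×6×6 = 216 voxels
carve view 1 (along y, XZ-mask fill 16/36): 96 voxels remain
carve view 2 (along z, XY-mask fill 12/36): 28 voxels remain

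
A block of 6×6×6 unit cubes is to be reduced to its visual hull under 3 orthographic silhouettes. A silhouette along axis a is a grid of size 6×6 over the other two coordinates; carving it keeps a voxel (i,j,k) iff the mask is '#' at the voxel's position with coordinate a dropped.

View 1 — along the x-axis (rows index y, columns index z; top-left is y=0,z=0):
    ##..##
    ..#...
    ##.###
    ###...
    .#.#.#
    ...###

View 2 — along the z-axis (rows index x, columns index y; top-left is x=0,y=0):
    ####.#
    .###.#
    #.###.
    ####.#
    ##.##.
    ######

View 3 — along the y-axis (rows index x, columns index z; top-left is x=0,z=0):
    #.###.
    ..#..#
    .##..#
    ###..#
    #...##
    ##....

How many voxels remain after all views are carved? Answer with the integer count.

full grid |V| = 216
[1] x-view keeps 19 columns → grid now 114
[2] z-view keeps 28 columns → grid now 89
[3] y-view keeps 18 columns → grid now 45

remaining voxels: 45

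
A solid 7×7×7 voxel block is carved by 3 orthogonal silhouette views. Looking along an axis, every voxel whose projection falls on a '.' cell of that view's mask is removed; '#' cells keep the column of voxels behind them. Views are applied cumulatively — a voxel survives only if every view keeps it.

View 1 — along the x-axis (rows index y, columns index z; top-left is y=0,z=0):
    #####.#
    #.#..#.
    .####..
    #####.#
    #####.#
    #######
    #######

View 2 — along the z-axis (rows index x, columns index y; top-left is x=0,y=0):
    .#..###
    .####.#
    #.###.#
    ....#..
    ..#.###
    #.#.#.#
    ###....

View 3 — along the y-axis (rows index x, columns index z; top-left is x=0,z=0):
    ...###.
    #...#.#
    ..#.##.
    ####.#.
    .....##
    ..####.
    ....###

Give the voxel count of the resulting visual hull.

full grid |V| = 343
  1. axis=0 (YZ plane), |mask|=39  ⇒  voxels=273
  2. axis=2 (XY plane), |mask|=26  ⇒  voxels=144
  3. axis=1 (XZ plane), |mask|=23  ⇒  voxels=57

voxel count = 57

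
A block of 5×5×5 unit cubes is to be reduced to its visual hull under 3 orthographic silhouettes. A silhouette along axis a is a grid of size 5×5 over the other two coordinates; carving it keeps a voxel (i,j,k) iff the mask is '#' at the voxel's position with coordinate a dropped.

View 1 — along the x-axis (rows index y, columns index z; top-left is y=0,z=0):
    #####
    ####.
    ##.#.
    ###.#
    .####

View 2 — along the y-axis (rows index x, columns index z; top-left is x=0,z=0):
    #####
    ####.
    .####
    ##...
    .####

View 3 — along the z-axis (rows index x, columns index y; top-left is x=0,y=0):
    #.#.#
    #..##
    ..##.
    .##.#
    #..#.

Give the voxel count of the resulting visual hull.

remaining voxels: 39

full grid |V| = 125
V1 x: intersect with YZ mask (20 set) -- 100 left
V2 y: intersect with XZ mask (19 set) -- 78 left
V3 z: intersect with XY mask (13 set) -- 39 left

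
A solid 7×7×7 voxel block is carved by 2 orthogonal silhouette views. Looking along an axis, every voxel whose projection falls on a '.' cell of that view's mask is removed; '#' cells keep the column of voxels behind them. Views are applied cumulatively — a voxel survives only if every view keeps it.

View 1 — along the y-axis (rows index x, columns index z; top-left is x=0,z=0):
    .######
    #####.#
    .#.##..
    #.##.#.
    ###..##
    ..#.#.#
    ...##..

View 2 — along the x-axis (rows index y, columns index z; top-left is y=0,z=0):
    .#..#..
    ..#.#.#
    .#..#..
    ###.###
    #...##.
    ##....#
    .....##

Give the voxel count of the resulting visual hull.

start: 7×7×7 = 343 voxels
after view 1 [y-axis, 29 of 49 cells solid] → remaining = 203
after view 2 [x-axis, 21 of 49 cells solid] → remaining = 85

voxel count = 85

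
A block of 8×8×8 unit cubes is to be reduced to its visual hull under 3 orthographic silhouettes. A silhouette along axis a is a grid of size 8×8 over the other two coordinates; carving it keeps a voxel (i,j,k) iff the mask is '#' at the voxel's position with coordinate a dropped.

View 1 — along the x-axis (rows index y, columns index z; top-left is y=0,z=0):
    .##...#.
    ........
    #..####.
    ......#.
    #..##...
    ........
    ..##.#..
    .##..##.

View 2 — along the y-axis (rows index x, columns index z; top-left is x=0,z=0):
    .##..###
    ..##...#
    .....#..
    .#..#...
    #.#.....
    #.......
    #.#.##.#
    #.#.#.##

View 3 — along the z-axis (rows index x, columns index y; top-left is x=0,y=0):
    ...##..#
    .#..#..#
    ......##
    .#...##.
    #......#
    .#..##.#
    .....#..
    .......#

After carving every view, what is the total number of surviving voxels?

voxel count = 14

full grid |V| = 512
carve view 1 (along x, YZ-mask fill 19/64): 152 voxels remain
carve view 2 (along y, XZ-mask fill 24/64): 53 voxels remain
carve view 3 (along z, XY-mask fill 19/64): 14 voxels remain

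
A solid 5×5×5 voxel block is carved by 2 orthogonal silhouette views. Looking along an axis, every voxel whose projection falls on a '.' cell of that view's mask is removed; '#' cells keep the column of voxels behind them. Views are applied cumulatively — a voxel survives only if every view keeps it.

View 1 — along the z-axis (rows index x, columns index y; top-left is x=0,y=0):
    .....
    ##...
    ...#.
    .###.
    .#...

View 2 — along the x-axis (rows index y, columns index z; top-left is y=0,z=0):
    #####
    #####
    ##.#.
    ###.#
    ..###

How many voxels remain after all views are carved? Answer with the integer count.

start: 5×5×5 = 125 voxels
V1 z: intersect with XY mask (7 set) -- 35 left
V2 x: intersect with YZ mask (20 set) -- 31 left

voxel count = 31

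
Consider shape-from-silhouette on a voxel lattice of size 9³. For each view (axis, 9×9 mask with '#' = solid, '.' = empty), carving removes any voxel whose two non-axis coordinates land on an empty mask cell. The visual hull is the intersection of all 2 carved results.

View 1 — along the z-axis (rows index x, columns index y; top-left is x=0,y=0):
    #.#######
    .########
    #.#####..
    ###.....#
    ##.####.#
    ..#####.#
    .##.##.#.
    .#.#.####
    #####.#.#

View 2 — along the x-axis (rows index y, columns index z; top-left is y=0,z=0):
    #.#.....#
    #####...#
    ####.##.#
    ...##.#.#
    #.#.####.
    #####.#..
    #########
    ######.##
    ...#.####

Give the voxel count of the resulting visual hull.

|visual hull| = 342

full grid |V| = 729
after view 1 [z-axis, 57 of 81 cells solid] → remaining = 513
after view 2 [x-axis, 54 of 81 cells solid] → remaining = 342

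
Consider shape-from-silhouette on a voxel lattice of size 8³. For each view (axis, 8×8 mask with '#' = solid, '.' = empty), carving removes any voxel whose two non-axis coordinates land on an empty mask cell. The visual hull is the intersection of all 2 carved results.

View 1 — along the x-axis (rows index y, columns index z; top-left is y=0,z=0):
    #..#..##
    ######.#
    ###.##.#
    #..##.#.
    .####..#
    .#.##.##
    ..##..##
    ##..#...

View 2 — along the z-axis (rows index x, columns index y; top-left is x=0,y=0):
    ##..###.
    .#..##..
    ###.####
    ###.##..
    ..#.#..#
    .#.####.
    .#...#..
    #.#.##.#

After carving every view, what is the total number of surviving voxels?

|visual hull| = 177

before carving: 512 voxels (8×8×8)
V1 x: intersect with YZ mask (38 set) -- 304 left
V2 z: intersect with XY mask (35 set) -- 177 left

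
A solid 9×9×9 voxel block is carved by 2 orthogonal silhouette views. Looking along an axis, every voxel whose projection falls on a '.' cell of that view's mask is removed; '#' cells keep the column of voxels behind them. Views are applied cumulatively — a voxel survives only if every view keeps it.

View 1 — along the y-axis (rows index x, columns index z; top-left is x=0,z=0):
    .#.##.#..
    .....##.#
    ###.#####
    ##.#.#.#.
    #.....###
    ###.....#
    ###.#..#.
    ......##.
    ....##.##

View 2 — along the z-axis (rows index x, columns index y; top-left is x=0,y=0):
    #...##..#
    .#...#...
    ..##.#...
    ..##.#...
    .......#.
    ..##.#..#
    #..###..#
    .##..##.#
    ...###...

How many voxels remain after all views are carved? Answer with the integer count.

initial block: 9^3 = 729
step 1: project along y, AND mask (39/81) → |grid| = 351
step 2: project along z, AND mask (30/81) → |grid| = 128

|visual hull| = 128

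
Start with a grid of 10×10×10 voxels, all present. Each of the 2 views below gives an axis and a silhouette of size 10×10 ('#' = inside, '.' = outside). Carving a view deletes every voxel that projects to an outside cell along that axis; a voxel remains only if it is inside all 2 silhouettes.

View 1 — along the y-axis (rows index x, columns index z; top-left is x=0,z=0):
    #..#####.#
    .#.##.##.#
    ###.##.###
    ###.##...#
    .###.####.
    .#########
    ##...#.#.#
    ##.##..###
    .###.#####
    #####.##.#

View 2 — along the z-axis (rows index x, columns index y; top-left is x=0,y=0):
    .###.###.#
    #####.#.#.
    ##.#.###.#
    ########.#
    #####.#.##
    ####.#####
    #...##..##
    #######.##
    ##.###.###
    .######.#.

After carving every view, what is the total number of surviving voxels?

before carving: 1000 voxels (10×10×10)
  1. axis=1 (XZ plane), |mask|=71  ⇒  voxels=710
  2. axis=2 (XY plane), |mask|=76  ⇒  voxels=546

remaining voxels: 546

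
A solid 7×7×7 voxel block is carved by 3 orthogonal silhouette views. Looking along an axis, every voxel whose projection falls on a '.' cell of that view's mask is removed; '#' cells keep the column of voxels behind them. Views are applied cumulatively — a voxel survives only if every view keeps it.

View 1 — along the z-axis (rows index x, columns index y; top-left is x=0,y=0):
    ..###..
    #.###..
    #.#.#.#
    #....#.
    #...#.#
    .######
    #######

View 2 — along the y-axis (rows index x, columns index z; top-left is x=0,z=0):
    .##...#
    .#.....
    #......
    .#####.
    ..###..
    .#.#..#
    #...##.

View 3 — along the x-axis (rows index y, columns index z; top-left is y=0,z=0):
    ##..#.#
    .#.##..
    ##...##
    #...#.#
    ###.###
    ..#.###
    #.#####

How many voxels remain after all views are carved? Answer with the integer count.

start: 7×7×7 = 343 voxels
after view 1 [z-axis, 29 of 49 cells solid] → remaining = 203
after view 2 [y-axis, 19 of 49 cells solid] → remaining = 75
after view 3 [x-axis, 30 of 49 cells solid] → remaining = 49

remaining voxels: 49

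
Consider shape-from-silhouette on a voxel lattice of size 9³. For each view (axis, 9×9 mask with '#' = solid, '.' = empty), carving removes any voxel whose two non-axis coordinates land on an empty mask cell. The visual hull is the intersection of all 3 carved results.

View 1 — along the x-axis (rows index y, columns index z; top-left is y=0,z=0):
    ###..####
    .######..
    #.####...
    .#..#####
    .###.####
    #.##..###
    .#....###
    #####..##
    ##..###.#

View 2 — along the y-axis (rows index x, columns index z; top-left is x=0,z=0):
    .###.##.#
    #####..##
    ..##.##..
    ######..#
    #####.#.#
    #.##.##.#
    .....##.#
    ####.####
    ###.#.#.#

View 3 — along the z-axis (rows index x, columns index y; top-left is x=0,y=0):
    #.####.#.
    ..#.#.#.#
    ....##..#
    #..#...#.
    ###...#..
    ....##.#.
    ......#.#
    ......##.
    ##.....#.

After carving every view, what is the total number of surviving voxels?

start: 9×9×9 = 729 voxels
step 1: project along x, AND mask (54/81) → |grid| = 486
step 2: project along y, AND mask (54/81) → |grid| = 328
step 3: project along z, AND mask (30/81) → |grid| = 126

126 voxels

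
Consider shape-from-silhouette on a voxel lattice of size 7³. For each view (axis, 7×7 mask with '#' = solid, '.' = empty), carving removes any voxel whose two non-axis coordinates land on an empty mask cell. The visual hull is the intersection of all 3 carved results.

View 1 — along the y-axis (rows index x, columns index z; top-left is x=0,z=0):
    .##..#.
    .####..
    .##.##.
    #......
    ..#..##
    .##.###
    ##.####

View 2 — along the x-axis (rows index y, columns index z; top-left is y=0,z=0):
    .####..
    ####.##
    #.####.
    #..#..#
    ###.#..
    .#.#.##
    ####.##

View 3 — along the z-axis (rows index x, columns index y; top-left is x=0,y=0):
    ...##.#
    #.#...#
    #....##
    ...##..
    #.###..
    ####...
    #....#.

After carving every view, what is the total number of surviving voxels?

full grid |V| = 343
step 1: project along y, AND mask (26/49) → |grid| = 182
step 2: project along x, AND mask (32/49) → |grid| = 116
step 3: project along z, AND mask (21/49) → |grid| = 48

remaining voxels: 48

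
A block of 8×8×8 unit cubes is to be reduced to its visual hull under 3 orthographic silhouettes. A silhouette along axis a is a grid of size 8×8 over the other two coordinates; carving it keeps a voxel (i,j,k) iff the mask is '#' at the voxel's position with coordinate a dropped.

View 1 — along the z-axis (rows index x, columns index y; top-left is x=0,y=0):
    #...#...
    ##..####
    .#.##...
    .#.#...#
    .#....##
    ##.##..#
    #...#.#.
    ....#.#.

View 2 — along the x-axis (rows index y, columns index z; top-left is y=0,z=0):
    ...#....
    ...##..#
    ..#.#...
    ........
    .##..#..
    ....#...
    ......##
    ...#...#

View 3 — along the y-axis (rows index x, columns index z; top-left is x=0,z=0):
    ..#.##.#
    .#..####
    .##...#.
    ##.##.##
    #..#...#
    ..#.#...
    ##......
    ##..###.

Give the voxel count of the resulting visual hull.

remaining voxels: 28

start: 8×8×8 = 512 voxels
after view 1 [z-axis, 27 of 64 cells solid] → remaining = 216
after view 2 [x-axis, 14 of 64 cells solid] → remaining = 54
after view 3 [y-axis, 30 of 64 cells solid] → remaining = 28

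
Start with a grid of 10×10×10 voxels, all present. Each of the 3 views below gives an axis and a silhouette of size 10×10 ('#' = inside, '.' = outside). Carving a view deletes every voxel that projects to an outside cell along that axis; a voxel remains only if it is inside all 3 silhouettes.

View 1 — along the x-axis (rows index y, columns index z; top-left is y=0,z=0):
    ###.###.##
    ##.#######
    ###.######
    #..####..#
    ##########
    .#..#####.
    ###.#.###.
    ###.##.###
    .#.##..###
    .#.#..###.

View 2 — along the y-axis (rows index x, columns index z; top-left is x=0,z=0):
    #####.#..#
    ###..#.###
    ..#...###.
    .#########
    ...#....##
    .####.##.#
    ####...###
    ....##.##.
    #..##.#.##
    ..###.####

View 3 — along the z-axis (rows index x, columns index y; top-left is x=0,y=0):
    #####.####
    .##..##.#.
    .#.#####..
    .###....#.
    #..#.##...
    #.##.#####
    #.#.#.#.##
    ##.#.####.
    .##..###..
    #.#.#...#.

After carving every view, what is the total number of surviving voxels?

initial block: 10^3 = 1000
[1] x-view keeps 74 columns → grid now 740
[2] y-view keeps 61 columns → grid now 450
[3] z-view keeps 58 columns → grid now 262

remaining voxels: 262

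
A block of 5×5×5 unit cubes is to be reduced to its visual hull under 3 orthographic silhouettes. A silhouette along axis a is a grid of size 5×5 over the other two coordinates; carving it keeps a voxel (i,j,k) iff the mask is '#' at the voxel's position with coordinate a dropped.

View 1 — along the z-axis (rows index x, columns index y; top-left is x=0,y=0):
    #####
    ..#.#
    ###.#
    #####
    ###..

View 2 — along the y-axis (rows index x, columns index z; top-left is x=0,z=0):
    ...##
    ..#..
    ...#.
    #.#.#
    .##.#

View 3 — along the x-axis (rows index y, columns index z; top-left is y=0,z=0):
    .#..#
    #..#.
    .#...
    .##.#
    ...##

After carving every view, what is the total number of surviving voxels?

initial block: 5^3 = 125
V1 z: intersect with XY mask (19 set) -- 95 left
V2 y: intersect with XZ mask (10 set) -- 40 left
V3 x: intersect with YZ mask (10 set) -- 15 left

|visual hull| = 15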